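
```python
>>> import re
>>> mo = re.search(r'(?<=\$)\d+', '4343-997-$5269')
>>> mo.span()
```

The lookaround is zero-width — it requires the adjacent text to match without consuming it, so the asserted text isn't part of the match.
`search` walks the string left to right and returns the first match it finds.
The match spans [10:14] → '5269'.

(10, 14)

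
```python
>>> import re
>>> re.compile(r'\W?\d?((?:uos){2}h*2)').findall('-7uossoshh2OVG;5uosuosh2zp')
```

['uosuosh2']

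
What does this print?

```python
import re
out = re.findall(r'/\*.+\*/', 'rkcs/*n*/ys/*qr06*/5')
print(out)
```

Walking the string: at [4:19] → '/*n*/ys/*qr06*/'.
`findall` yields the raw match text (1 of them) because the pattern has no groups.

['/*n*/ys/*qr06*/']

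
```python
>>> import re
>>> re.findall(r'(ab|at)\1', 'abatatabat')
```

['at']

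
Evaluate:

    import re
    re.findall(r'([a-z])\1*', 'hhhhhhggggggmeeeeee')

['h', 'g', 'm', 'e']

The backreference `\1` re-matches whatever the first group consumed, character for character.
`findall` collects group 1 from each match (4 total).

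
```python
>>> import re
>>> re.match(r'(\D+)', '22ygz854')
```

None

Pattern: one or more of a non-digit (captured).
`re.match` won't scan ahead — the pattern has to work from the very first character.
Here the string doesn't start with a match, so the call returns None.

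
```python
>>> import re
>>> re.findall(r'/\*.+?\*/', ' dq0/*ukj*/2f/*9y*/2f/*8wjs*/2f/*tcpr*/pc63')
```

['/*ukj*/', '/*9y*/', '/*8wjs*/', '/*tcpr*/']

A non-greedy quantifier consumes as few characters as it can — just enough that the remainder of the pattern still matches from where it stops; whatever follows it matches normally.
Walking the string: at [4:11] → '/*ukj*/'; at [13:19] → '/*9y*/'; at [21:29] → '/*8wjs*/'; at [31:39] → '/*tcpr*/'.
No capturing groups, so `findall` returns the 4 full match strings.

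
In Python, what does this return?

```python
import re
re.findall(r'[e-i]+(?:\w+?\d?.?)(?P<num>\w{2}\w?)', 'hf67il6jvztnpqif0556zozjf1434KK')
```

['l6j', '6zo', '4KK']

Pattern: one or more of a character in [e-i]; then one or more of a word character (lazy), then optionally a digit, then optionally any character (non-capturing group); then exactly 2 of a word character, then optionally a word character (captured as 'num').
A non-greedy quantifier consumes as few characters as it can — just enough that the remainder of the pattern still matches from where it stops; whatever follows it matches normally.
Scanning left to right: at [0:8] match 'hf67il6j', group 1 = 'l6j'; at [14:22] match 'if0556zo', group 1 = '6zo'; at [24:31] match 'f1434KK', group 1 = '4KK'.
One capturing group, so `findall` returns just the captured substring from each match — 3 in all.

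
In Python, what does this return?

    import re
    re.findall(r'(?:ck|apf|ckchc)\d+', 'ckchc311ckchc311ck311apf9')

['ckchc311', 'ckchc311', 'ck311', 'apf9']

Scanning left to right: at [0:8] → 'ckchc311'; at [8:16] → 'ckchc311'; at [16:21] → 'ck311'; at [21:25] → 'apf9'.
With no groups in the pattern, `findall` gives back each whole match — 4 here.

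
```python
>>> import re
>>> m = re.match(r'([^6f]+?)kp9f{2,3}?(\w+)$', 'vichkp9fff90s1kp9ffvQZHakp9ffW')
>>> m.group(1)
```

Pattern: one or more of any character except [6f] (lazy) (captured); then the literal 'kp9', then 2 to 3 of a literal 'f' (lazy); then one or more of a word character (captured); then anchored at the end.
With the lazy modifier that quantifier settles for the fewest repetitions that let the rest of the pattern succeed (the atoms after it are unaffected and can still be greedy).
`re.match` won't scan ahead — the pattern has to work from the very first character.
The match spans [0:30] → 'vichkp9fff90s1kp9ffvQZHakp9ffW'.
Captured: group 1 = 'vich', group 2 = 'f90s1kp9ffvQZHakp9ffW'.

'vich'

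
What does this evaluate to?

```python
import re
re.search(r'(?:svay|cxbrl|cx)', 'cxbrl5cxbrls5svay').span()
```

(0, 5)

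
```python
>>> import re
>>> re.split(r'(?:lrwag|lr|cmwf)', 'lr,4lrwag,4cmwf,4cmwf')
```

['', ',4', ',4', ',4', '']

Alternation isn't longest-match — the leftmost alternative that fits at this position is chosen.
The string is cut at each match, leaving 5 pieces.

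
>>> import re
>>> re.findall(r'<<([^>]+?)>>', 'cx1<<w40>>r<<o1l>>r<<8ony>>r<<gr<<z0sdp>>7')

Walking the string: at [3:10] match '<<w40>>', group 1 = 'w40'; at [11:18] match '<<o1l>>', group 1 = 'o1l'; at [19:27] match '<<8ony>>', group 1 = '8ony'; at [28:41] match '<<gr<<z0sdp>>', group 1 = 'gr<<z0sdp'.
One capturing group, so `findall` returns just the captured substring from each match — 4 in all.

['w40', 'o1l', '8ony', 'gr<<z0sdp']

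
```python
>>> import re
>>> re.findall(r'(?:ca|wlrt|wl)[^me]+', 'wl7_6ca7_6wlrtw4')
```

Matches: at [0:16] → 'wl7_6ca7_6wlrtw4'.
No capturing groups, so `findall` returns the 1 full match string.

['wl7_6ca7_6wlrtw4']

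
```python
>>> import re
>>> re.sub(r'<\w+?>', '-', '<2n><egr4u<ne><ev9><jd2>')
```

`sub` substitutes '-' at each match site.

'-<egr4u---'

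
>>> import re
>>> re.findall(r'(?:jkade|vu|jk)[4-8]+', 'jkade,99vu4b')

['vu4']

`findall` yields the raw match text (1 of them) because the pattern has no groups.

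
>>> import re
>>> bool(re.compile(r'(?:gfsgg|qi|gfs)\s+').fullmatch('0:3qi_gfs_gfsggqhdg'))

False

For `fullmatch`, every character of the input must be accounted for by the pattern.
Here there's no way to consume every character, so the call returns None, and `bool(None)` is False.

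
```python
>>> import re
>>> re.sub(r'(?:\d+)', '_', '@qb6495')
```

Each match is replaced by '_'.

'@qb_'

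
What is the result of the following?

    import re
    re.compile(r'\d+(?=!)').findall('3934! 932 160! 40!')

The `(?=…)`/`(?<=…)` assertion just peeks at neighbouring text; it doesn't advance the match position.
Scanning left to right: at [0:4] → '3934'; at [10:13] → '160'; at [15:17] → '40'.
No capturing groups, so `findall` returns the 3 full match strings.

['3934', '160', '40']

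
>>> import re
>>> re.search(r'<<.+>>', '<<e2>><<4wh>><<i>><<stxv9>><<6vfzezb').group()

'<<e2>><<4wh>><<i>><<stxv9>>'

The match spans [0:27] → '<<e2>><<4wh>><<i>><<stxv9>>'.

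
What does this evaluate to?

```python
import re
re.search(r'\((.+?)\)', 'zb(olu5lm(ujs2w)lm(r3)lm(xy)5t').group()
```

'(olu5lm(ujs2w)'

Lazy quantifiers expand one character at a time until the remainder of the pattern can match.
The match spans [2:16] → '(olu5lm(ujs2w)'.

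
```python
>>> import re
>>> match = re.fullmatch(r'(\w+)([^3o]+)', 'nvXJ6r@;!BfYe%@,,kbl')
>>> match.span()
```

`re.fullmatch` requires the pattern to consume the entire string.
The match spans [0:20] → 'nvXJ6r@;!BfYe%@,,kbl'.

(0, 20)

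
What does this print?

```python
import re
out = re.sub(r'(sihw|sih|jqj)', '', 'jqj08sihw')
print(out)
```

The regex engine tests alternatives in the order written; an earlier branch that matches wins even if a later one would match more.
Each match is replaced by ''.

08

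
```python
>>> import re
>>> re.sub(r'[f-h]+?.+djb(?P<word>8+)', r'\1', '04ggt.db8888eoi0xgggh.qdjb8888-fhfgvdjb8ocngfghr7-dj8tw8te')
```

The pattern matches one or more of a character in [f-h] (lazy); then one or more of any character, then the literal 'djb'; then one or more of a literal '8' (captured as 'word').
Matches: at [2:40] → 'ggt.db8888eoi0xgggh.qdjb8888-fhfgvdjb8'.
`\1` in the replacement pulls in group 1's text for each match.

'048ocngfghr7-dj8tw8te'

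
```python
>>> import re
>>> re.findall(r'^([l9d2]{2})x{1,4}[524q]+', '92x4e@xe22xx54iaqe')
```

The pattern matches anchored at the start of the string; then exactly 2 of one of [l9d2] (captured); then 1 to 4 of the literal 'x', then one or more of one of [524q].
Walking the string: at [0:4] match '92x4', group 1 = '92'.
Because there's exactly one group, `findall` drops the full match and keeps group 1 from the one hit.

['92']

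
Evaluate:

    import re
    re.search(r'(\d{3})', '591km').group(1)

The match spans [0:3] → '591'.
Captured: group 1 = '591'.

'591'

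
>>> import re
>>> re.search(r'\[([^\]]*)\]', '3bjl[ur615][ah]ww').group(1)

'ur615'

`re.search` scans for the first position where the pattern succeeds.
The match spans [4:11] → '[ur615]'.
Captured: group 1 = 'ur615'.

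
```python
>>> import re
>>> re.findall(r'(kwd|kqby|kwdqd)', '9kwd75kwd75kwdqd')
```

['kwd', 'kwd', 'kwd']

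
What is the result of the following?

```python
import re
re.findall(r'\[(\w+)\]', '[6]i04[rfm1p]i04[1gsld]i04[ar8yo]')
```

['6', 'rfm1p', '1gsld', 'ar8yo']

`findall` collects group 1 from each match (4 total).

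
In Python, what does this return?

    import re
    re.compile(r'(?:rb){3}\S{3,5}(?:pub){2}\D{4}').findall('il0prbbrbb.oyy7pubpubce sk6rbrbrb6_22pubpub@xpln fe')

This matches the literal 'rb' repeated 3 times, then 3 to 5 of a non-whitespace character, then the literal 'pub' repeated 2 times; then exactly 4 of a non-digit.
Matches: at [27:47] → 'rbrbrb6_22pubpub@xpl'.
Since nothing is captured, `findall` lists the 1 matched substring directly.

['rbrbrb6_22pubpub@xpl']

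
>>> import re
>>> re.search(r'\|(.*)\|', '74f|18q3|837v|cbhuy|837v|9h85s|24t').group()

'|18q3|837v|cbhuy|837v|9h85s|'

`re.search` tries every starting position until one works.
The match spans [3:31] → '|18q3|837v|cbhuy|837v|9h85s|'.
Captured: group 1 = '18q3|837v|cbhuy|837v|9h85s'.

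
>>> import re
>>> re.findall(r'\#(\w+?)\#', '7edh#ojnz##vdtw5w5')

Walking the string: at [4:10] match '#ojnz#', group 1 = 'ojnz'.
With a single group, `findall` returns only what that group captured — 1 item.

['ojnz']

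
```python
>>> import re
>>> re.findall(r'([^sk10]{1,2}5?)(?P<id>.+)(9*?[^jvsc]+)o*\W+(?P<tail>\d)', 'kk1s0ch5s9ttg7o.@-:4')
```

[('ch5', 's9ttg7o.@', '-', '4')]

This matches 1 to 2 of any character except [sk10], then optionally the literal '5' (captured); then one or more of any character (captured as 'id'); then zero or more of the literal '9' (lazy), then one or more of any character except [jvsc] (captured); then zero or more of a literal 'o', then one or more of a non-word character; then a digit (captured as 'tail').
Matches: at [5:20] match 'ch5s9ttg7o.@-:4', groups = ('ch5', 's9ttg7o.@', '-', '4').
With 4 capturing groups, `findall` returns a 4-tuple per match.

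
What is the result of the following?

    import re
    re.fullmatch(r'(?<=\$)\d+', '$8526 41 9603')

None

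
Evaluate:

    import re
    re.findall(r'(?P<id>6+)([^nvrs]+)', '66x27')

`findall` packs the 2 group values into a tuple for every match.

[('66', 'x27')]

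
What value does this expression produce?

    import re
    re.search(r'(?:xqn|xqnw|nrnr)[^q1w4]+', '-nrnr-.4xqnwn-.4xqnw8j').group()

`search` walks the string left to right and returns the first match it finds.
The match spans [1:7] → 'nrnr-.'.

'nrnr-.'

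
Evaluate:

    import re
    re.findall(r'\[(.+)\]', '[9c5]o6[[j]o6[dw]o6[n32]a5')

['9c5]o6[[j]o6[dw]o6[n32']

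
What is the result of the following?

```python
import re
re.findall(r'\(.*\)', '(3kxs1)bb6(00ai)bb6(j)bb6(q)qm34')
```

Matches: at [0:28] → '(3kxs1)bb6(00ai)bb6(j)bb6(q)'.
No capturing groups, so `findall` returns the 1 full match string.

['(3kxs1)bb6(00ai)bb6(j)bb6(q)']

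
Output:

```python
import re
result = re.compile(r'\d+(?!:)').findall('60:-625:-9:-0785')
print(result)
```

The negative lookaround is zero-width — it rules out positions where the adjacent text would match, without consuming anything.
Walking the string: at [0:1] → '6'; at [4:6] → '62'; at [12:16] → '0785'.
Since nothing is captured, `findall` lists the 3 matched substrings directly.

['6', '62', '0785']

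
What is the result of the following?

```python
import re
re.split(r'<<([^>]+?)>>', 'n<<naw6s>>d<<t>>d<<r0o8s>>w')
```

['n', 'naw6s', 'd', 't', 'd', 'r0o8s', 'w']

Matches to split on: at [1:10] → '<<naw6s>>'; at [11:16] → '<<t>>'; at [17:26] → '<<r0o8s>>'.
Because the pattern has a capturing group, `split` also inserts each captured text between the pieces.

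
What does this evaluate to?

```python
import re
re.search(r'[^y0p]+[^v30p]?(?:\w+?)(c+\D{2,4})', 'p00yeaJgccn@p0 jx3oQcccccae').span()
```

The match spans [4:13] → 'eaJgccn@p'.

(4, 13)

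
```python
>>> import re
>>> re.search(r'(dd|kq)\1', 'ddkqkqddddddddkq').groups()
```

('kq',)

The backreference `\1` re-matches whatever the first group consumed, character for character.
Unlike `match`, `search` isn't anchored — it looks for the pattern anywhere in the string.
The match spans [2:6] → 'kqkq'.
Captured: group 1 = 'kq'.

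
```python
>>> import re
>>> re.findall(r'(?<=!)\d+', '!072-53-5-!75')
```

['072', '75']

The `(?=…)`/`(?<=…)` assertion just peeks at neighbouring text; it doesn't advance the match position.
Walking the string: at [1:4] → '072'; at [11:13] → '75'.
`findall` yields the raw match text (2 of them) because the pattern has no groups.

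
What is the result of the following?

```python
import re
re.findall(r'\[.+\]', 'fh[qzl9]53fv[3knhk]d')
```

['[qzl9]53fv[3knhk]']

`findall` yields the raw match text (1 of them) because the pattern has no groups.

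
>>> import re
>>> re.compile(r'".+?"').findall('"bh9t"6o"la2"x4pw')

A `+?`/`*?`/`{m,n}?` starts at its minimum and grows only as far as needed for what follows to match.
Scanning left to right: at [0:6] → '"bh9t"'; at [8:13] → '"la2"'.
No capturing groups, so `findall` returns the 2 full match strings.

['"bh9t"', '"la2"']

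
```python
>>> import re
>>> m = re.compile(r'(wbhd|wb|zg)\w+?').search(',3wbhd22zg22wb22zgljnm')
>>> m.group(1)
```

`|` is ordered: at each position the engine commits to the first alternative that works.
`re.search` tries every starting position until one works.
The match spans [2:7] → 'wbhd2'.
Captured: group 1 = 'wbhd'.

'wbhd'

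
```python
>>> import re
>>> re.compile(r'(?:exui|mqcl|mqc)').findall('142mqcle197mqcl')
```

Alternation tries branches left to right and keeps the first one that lets the overall match succeed at that position.
Matches: at [3:7] → 'mqcl'; at [11:15] → 'mqcl'.
No capturing groups, so `findall` returns the 2 full match strings.

['mqcl', 'mqcl']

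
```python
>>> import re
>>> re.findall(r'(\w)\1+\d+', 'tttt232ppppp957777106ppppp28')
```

['t', 'p', 'p']

A backreference is literal: `\1` must see the identical characters the first group matched.
`findall` collects group 1 from each match (3 total).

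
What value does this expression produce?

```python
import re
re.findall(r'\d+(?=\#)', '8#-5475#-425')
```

Lookahead/lookbehind check context without consuming it, so the matched span excludes the asserted characters.
Matches: at [0:1] → '8'; at [3:7] → '5475'.
`findall` yields the raw match text (2 of them) because the pattern has no groups.

['8', '5475']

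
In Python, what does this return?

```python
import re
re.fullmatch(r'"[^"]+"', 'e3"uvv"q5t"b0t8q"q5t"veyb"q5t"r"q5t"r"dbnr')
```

`re.fullmatch` requires the pattern to consume the entire string.
Here there's no way to consume every character, so the call returns None.

None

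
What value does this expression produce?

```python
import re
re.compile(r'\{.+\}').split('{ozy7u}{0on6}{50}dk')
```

['', 'dk']

The string is cut at each match, leaving 2 pieces.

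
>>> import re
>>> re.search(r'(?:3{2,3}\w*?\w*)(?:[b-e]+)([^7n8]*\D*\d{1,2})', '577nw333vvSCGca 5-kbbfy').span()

The pattern matches 2 to 3 of the literal '3', then zero or more of a word character (lazy), then zero or more of a word character (non-capturing group); then one or more of a character in [b-e] (non-capturing group); then zero or more of any character except [7n8], then zero or more of a non-digit, then 1 to 2 of a digit (captured).
The match spans [5:17] → '333vvSCGca 5'.

(5, 17)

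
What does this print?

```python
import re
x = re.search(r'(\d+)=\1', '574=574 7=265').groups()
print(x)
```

('574',)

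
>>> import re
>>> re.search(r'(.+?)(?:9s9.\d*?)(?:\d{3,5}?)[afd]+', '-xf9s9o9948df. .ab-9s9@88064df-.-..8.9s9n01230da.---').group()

Because the quantifier is non-greedy, it stops expanding at the earliest point where the rest of the pattern can succeed.
The match spans [0:13] → '-xf9s9o9948df'.

'-xf9s9o9948df'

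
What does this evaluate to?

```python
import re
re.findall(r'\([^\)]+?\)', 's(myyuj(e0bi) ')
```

['(myyuj(e0bi)']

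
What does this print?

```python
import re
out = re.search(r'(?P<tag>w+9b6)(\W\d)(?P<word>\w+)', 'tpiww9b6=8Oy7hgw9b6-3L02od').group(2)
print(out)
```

=8

The pattern matches one or more of a literal 'w', then the literal '9b6' (captured as 'tag'); then a non-word character, then a digit (captured); then one or more of a word character (captured as 'word').
`re.search` scans for the first position where the pattern succeeds.
The match spans [3:19] → 'ww9b6=8Oy7hgw9b6'.
Captured: group 1 = 'ww9b6', group 2 = '=8', group 3 = 'Oy7hgw9b6'.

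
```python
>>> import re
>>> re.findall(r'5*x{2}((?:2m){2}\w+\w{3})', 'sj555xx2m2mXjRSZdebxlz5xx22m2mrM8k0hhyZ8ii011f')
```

The pattern matches zero or more of the literal '5', then exactly 2 of the literal 'x'; then the literal '2m' repeated 2 times, then one or more of a word character, then exactly 3 of a word character (captured).
Matches: at [2:46] match '555xx2m2mXjRSZdebxlz5xx22m2mrM8k0hhyZ8ii011f', group 1 = '2m2mXjRSZdebxlz5xx22m2mrM8k0hhyZ8ii011f'.
One capturing group, so `findall` returns just the captured substring from the one match — 1 in all.

['2m2mXjRSZdebxlz5xx22m2mrM8k0hhyZ8ii011f']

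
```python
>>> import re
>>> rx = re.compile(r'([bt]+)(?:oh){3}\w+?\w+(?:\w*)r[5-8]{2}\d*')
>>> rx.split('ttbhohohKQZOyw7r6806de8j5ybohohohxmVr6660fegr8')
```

['ttbhohohKQZOyw7r6806de8j5y', 'b', 'fegr8']

Pattern: one or more of one of [bt] (captured); then the literal 'oh' repeated 3 times, then one or more of a word character (lazy), then one or more of a word character; then zero or more of a word character (non-capturing group); then a literal 'r', then exactly 2 of a character in [5-8]; then zero or more of a digit.
Matches to split on: at [26:41] → 'bohohohxmVr6660'.
With a capturing group present, the delimiter's captured portion is kept in the result list.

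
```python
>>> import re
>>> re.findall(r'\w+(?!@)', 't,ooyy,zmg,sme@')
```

['t', 'ooyy', 'zmg', 'sm']

A negative assertion filters positions out without eating any characters.
Walking the string: at [0:1] → 't'; at [2:6] → 'ooyy'; at [7:10] → 'zmg'; at [11:13] → 'sm'.
Since nothing is captured, `findall` lists the 4 matched substrings directly.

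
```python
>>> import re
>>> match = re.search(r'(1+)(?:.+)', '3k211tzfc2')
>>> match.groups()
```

('11',)

This matches one or more of a literal '1' (captured); then one or more of any character (non-capturing group).
`re.search` scans for the first position where the pattern succeeds.
The match spans [3:10] → '11tzfc2'.
Captured: group 1 = '11'.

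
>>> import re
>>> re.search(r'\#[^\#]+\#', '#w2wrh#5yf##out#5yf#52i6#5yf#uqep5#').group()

'#w2wrh#'

Unlike `match`, `search` isn't anchored — it looks for the pattern anywhere in the string.
The match spans [0:7] → '#w2wrh#'.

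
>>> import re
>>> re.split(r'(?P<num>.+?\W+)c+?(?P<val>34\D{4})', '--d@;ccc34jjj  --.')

With a capturing group present, the delimiter's captured portion is kept in the result list.

['', '--d@;', '34jjj ', ' --.']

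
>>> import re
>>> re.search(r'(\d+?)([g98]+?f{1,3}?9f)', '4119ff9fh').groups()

('411', '9ff9f')

This matches one or more of a digit (lazy) (captured); then one or more of one of [g98] (lazy), then 1 to 3 of the literal 'f' (lazy), then the literal '9f' (captured).
`search` walks the string left to right and returns the first match it finds.
The match spans [0:8] → '4119ff9f'.
Captured: group 1 = '411', group 2 = '9ff9f'.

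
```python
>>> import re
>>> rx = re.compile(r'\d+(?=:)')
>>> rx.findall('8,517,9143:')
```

The lookaround is zero-width — it requires the adjacent text to match without consuming it, so the asserted text isn't part of the match.
Walking the string: at [6:10] → '9143'.
`findall` yields the raw match text (1 of them) because the pattern has no groups.

['9143']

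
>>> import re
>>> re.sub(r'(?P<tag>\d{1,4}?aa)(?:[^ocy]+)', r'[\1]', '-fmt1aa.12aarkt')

The pattern matches 1 to 4 of a digit (lazy), then the literal 'aa' (captured as 'tag'); then one or more of any character except [ocy] (non-capturing group).
Matches: at [4:15] → '1aa.12aarkt'.
`\1` in the replacement pulls in group 1's text for each match.

'-fmt[1aa]'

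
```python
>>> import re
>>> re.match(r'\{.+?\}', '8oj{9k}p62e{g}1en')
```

None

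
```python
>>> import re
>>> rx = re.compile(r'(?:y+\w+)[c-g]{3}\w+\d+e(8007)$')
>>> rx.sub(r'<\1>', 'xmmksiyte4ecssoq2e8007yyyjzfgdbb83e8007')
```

Pattern: one or more of the literal 'y', then one or more of a word character (non-capturing group); then exactly 3 of a character in [c-g], then one or more of a word character; then one or more of a digit, then a literal 'e'; then the literal '80', then the literal '07' (captured); then anchored at the end.
Matches: at [6:39] → 'yte4ecssoq2e8007yyyjzfgdbb83e8007'.
Each match is replaced using the text its own group 1 captured.

'xmmksi<8007>'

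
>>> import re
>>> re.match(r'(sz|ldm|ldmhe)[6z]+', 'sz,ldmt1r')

None

`re.match` won't scan ahead — the pattern has to work from the very first character.
Here position 0 doesn't satisfy it, so the call returns None.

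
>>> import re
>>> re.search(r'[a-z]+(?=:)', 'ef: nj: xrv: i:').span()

(0, 2)

Lookahead/lookbehind check context without consuming it, so the matched span excludes the asserted characters.
The match spans [0:2] → 'ef'.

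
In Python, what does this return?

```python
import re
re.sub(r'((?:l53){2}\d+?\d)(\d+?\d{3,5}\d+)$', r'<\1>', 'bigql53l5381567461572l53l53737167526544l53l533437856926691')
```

'bigql53l5381567461572l53l53737167526544<l53l5334>'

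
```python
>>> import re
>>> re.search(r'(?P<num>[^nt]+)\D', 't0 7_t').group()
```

'0 7_t'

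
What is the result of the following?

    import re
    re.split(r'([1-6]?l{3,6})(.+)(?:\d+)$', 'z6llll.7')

Because the pattern has a capturing group, `split` also inserts each captured text between the pieces.

['z', '6llll', '.', '']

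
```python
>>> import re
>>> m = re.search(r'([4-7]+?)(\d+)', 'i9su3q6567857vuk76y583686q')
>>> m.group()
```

'6567857'

The pattern matches one or more of a character in [4-7] (lazy) (captured); then one or more of a digit (captured).
The match spans [6:13] → '6567857'.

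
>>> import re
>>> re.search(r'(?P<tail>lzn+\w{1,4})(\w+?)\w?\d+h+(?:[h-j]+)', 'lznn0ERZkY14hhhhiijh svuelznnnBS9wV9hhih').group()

Pattern: the literal 'lz', then one or more of the literal 'n', then 1 to 4 of a word character (captured as 'tail'); then one or more of a word character (lazy) (captured); then optionally a word character, then one or more of a digit, then one or more of a literal 'h'; then one or more of a character in [h-j] (non-capturing group).
`re.search` scans for the first position where the pattern succeeds.
The match spans [0:20] → 'lznn0ERZkY14hhhhiijh'.
Captured: group 1 = 'lznn0ERZ', group 2 = 'k'.

'lznn0ERZkY14hhhhiijh'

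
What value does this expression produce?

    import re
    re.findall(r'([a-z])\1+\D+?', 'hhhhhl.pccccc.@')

A backreference is literal: `\1` must see the identical characters the first group matched.
Matches: at [0:6] match 'hhhhhl', group 1 = 'h'; at [8:14] match 'ccccc.', group 1 = 'c'.
`findall` collects group 1 from each match (2 total).

['h', 'c']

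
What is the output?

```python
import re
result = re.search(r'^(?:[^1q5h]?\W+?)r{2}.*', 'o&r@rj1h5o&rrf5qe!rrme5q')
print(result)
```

None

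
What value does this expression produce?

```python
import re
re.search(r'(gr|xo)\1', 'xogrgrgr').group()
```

'grgr'

`\1` has to match the exact text group 1 already captured.
`re.search` scans for the first position where the pattern succeeds.
The match spans [2:6] → 'grgr'.
Captured: group 1 = 'gr'.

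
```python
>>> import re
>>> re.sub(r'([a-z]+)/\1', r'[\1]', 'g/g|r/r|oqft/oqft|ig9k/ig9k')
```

`\1` has to match the exact text group 1 already captured.
`\1` in the replacement pulls in group 1's text for each match.

'[g]|[r]|[oqft]|ig9k/ig9k'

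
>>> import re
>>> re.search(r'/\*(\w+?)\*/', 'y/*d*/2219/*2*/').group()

'/*d*/'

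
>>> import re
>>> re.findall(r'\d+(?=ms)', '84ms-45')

Because the assertion is zero-width, the text it checks is not consumed and won't appear in the result.
Scanning left to right: at [0:2] → '84'.
No capturing groups, so `findall` returns the 1 full match string.

['84']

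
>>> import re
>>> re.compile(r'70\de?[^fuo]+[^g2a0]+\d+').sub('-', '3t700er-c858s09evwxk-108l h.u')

'3t-l h.u'

Pattern: the literal '70', then a digit; then optionally the literal 'e', then one or more of any character except [fuo]; then one or more of any character except [g2a0]; then one or more of a digit.
Matches: at [2:24] → '700er-c858s09evwxk-108'.
`sub` substitutes '-' at each match site.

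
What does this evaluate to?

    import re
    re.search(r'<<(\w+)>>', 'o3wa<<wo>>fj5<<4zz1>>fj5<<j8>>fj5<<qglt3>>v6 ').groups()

('wo',)

`re.search` tries every starting position until one works.
The match spans [4:10] → '<<wo>>'.
Captured: group 1 = 'wo'.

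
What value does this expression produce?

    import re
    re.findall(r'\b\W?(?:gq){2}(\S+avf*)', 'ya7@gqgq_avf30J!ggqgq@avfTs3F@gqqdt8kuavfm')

Pattern: a word boundary (`\b`, zero-width); then optionally a non-word character, then the literal 'gq' repeated 2 times; then one or more of a non-whitespace character, then the literal 'av', then zero or more of the literal 'f' (captured).
With a single group, `findall` returns only what that group captured — 1 item.

['_avf30J!ggqgq@avfTs3F@gqqdt8kuavf']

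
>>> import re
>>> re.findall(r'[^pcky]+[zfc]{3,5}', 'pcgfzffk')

No capturing groups, so `findall` returns the 1 full match string.

['gfzff']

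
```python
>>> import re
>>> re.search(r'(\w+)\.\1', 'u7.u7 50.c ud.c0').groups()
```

('u7',)

The backreference `\1` re-matches whatever the first group consumed, character for character.
Unlike `match`, `search` isn't anchored — it looks for the pattern anywhere in the string.
The match spans [0:5] → 'u7.u7'.
Captured: group 1 = 'u7'.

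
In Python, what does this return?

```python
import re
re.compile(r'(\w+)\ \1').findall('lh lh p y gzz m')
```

['lh']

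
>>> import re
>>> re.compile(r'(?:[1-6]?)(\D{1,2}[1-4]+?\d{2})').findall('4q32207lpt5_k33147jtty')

['q322', '_k331']

This matches optionally a character in [1-6] (non-capturing group); then 1 to 2 of a non-digit, then one or more of a character in [1-4] (lazy), then exactly 2 of a digit (captured).
A non-greedy quantifier consumes as few characters as it can — just enough that the remainder of the pattern still matches from where it stops; whatever follows it matches normally.
Scanning left to right: at [0:5] match '4q322', group 1 = 'q322'; at [10:16] match '5_k331', group 1 = '_k331'.
With a single group, `findall` returns only what that group captured — 2 items.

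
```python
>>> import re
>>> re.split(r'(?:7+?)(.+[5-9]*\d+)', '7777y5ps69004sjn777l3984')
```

This matches one or more of a literal '7' (lazy) (non-capturing group); then one or more of any character, then zero or more of a character in [5-9], then one or more of a digit (captured).
Matches to split on: at [0:24] → '7777y5ps69004sjn777l3984'.
Because the pattern has a capturing group, `split` also inserts each captured text between the pieces.

['', '777y5ps69004sjn777l3984', '']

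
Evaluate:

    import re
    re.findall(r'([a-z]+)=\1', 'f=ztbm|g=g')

`\1` has to match the exact text group 1 already captured.
Scanning left to right: at [7:10] match 'g=g', group 1 = 'g'.
With a single group, `findall` returns only what that group captured — 1 item.

['g']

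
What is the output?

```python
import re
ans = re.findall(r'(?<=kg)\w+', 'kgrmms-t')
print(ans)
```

Lookahead/lookbehind check context without consuming it, so the matched span excludes the asserted characters.
Since nothing is captured, `findall` lists the 1 matched substring directly.

['rmms']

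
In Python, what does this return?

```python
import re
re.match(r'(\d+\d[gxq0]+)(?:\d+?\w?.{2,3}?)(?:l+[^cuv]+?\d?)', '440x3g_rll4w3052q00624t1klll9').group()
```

`re.match` won't scan ahead — the pattern has to work from the very first character.
The match spans [0:11] → '440x3g_rll4'.

'440x3g_rll4'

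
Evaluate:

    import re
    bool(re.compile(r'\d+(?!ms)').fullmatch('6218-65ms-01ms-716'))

Because the assertion is negative and zero-width, positions next to the forbidden text are skipped.
`re.fullmatch` is like wrapping the pattern in `^…$` (in single-line mode).
Here the pattern can't cover the whole string, so the call returns None, and `bool(None)` is False.

False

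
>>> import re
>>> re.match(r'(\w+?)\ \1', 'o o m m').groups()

The match spans [0:3] → 'o o'.
Captured: group 1 = 'o'.

('o',)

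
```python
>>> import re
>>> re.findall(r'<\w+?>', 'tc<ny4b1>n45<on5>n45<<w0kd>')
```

['<ny4b1>', '<on5>', '<w0kd>']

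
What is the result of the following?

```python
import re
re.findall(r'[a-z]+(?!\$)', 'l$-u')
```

['u']

A negative assertion filters positions out without eating any characters.
Scanning left to right: at [3:4] → 'u'.
With no groups in the pattern, `findall` gives back each whole match — 1 here.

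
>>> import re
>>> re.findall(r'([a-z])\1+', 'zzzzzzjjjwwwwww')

['z', 'j', 'w']

`\1` is not a pattern — it's the concrete string captured by group 1, re-applied verbatim.
Scanning left to right: at [0:6] match 'zzzzzz', group 1 = 'z'; at [6:9] match 'jjj', group 1 = 'j'; at [9:15] match 'wwwwww', group 1 = 'w'.
One capturing group, so `findall` returns just the captured substring from each match — 3 in all.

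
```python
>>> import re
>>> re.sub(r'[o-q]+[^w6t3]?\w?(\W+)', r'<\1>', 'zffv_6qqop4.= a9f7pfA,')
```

'zffv_6<.= >a9f7<,>'

Pattern: one or more of a character in [o-q], then optionally any character except [w6t3], then optionally a word character; then one or more of a non-word character (captured).
Matches: at [6:14] → 'qqop4.= '; at [18:22] → 'pfA,'.
The replacement refers to a captured group, so each match is rewritten using its own captured text.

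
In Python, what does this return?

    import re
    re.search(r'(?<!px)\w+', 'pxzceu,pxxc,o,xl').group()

'pxzceu'

Because the assertion is negative and zero-width, positions next to the forbidden text are skipped.
The match spans [0:6] → 'pxzceu'.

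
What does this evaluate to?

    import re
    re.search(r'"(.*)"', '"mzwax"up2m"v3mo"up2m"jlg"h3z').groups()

('mzwax"up2m"v3mo"up2m"jlg',)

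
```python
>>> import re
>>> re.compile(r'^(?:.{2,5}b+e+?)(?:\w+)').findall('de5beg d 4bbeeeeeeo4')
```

['de5beg']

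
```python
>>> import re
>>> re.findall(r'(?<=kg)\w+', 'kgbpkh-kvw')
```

['bpkh']

The lookaround is zero-width — it requires the adjacent text to match without consuming it, so the asserted text isn't part of the match.
No capturing groups, so `findall` returns the 1 full match string.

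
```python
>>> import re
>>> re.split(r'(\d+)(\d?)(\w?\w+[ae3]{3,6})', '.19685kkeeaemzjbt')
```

The pattern matches one or more of a digit (captured); then optionally a digit (captured); then optionally a word character, then one or more of a word character, then 3 to 6 of one of [ae3] (captured).
Matches to split on: at [1:12] → '19685kkeeae'.
`re.split` interleaves the captured-group text with the surrounding fragments.

['.', '19685', '', 'kkeeae', 'mzjbt']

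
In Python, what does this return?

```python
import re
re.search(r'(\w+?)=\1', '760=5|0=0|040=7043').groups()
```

After group 1 captures some text, `\1` only succeeds where that same text appears again.
`search` walks the string left to right and returns the first match it finds.
The match spans [6:9] → '0=0'.
Captured: group 1 = '0'.

('0',)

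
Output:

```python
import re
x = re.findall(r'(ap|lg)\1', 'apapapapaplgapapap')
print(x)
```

['ap', 'ap', 'ap']

After group 1 captures some text, `\1` only succeeds where that same text appears again.
Matches: at [0:4] match 'apap', group 1 = 'ap'; at [4:8] match 'apap', group 1 = 'ap'; at [12:16] match 'apap', group 1 = 'ap'.
`findall` collects group 1 from each match (3 total).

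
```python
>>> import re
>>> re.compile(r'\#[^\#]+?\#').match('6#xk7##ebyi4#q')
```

With `match`, the pattern is implicitly anchored at the beginning.
Here the pattern fails at index 0, so the call returns None.

None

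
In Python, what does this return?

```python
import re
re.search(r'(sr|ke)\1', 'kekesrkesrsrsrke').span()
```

(0, 4)

The backreference `\1` re-matches whatever the first group consumed, character for character.
`re.search` scans for the first position where the pattern succeeds.
The match spans [0:4] → 'keke'.
Captured: group 1 = 'ke'.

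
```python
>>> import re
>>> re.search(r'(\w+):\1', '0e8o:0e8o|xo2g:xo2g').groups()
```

('0e8o',)

The match spans [0:9] → '0e8o:0e8o'.
Captured: group 1 = '0e8o'.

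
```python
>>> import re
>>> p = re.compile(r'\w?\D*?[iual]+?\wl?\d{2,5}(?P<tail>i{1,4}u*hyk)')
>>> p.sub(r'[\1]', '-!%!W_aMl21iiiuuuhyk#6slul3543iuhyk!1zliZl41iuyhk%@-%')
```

'[iiiuuuhyk]#[iuhyk]!1zliZl41iuyhk%@-%'

Pattern: optionally a word character, then zero or more of a non-digit (lazy); then one or more of one of [iual] (lazy), then a word character, then optionally the literal 'l'; then 2 to 5 of a digit; then 1 to 4 of the literal 'i', then zero or more of a literal 'u', then the literal 'hyk' (captured as 'tail').
Matches: at [0:20] → '-!%!W_aMl21iiiuuuhyk'; at [21:35] → '6slul3543iuhyk'.
Each match is replaced using the text its own group 1 captured.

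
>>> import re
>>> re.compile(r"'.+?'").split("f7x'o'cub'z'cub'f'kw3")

['f7x', 'cub', 'cub', 'kw3']

A `+?`/`*?`/`{m,n}?` starts at its minimum and grows only as far as needed for what follows to match.
Matches to split on: at [3:6] → "'o'"; at [9:12] → "'z'"; at [15:18] → "'f'".
Splitting on the pattern gives 4 pieces.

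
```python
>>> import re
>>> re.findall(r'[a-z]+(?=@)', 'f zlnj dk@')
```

['dk']

The lookaround is zero-width — it requires the adjacent text to match without consuming it, so the asserted text isn't part of the match.
Walking the string: at [7:9] → 'dk'.
Since nothing is captured, `findall` lists the 1 matched substring directly.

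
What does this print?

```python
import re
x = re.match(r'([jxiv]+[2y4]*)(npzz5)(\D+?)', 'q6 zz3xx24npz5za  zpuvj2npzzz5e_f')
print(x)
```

None

Pattern: one or more of one of [jxiv], then zero or more of one of [2y4] (captured); then the literal 'npz', then the literal 'z5' (captured); then one or more of a non-digit (lazy) (captured).
With `match`, the pattern is implicitly anchored at the beginning.
Here position 0 doesn't satisfy it, so the call returns None.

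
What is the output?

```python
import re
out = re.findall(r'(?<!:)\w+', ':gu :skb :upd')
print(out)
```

['u', 'kb', 'pd']

A negative assertion filters positions out without eating any characters.
Walking the string: at [2:3] → 'u'; at [6:8] → 'kb'; at [11:13] → 'pd'.
With no groups in the pattern, `findall` gives back each whole match — 3 here.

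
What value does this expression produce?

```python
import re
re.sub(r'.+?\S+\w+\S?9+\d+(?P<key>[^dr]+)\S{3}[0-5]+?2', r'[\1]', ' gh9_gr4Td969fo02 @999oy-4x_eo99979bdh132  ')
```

'[fo02 @999oy-4x_eo99979b]  '

Pattern: one or more of any character (lazy), then one or more of a non-whitespace character; then one or more of a word character; then optionally a non-whitespace character, then one or more of a literal '9', then one or more of a digit; then one or more of any character except [dr] (captured as 'key'); then exactly 3 of a non-whitespace character, then one or more of a character in [0-5] (lazy), then the literal '2'.
Each match is replaced using the text its own group 1 captured.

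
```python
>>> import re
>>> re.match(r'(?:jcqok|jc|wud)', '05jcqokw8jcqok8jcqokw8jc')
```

None

`re.match` won't scan ahead — the pattern has to work from the very first character.
Here position 0 doesn't satisfy it, so the call returns None.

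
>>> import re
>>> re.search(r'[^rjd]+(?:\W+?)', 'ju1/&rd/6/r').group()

This matches one or more of any character except [rjd]; then one or more of a non-word character (lazy) (non-capturing group).
The match spans [1:5] → 'u1/&'.

'u1/&'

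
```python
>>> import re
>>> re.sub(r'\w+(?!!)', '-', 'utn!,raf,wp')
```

'-n!,-,-'

`(?!…)`/`(?<!…)` only lets a position through if the neighbouring text does NOT match; no characters are consumed.
Each match is replaced by '-'.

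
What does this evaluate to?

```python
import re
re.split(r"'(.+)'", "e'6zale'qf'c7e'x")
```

['e', "6zale'qf'c7e", 'x']

Matches to split on: at [1:15] → "'6zale'qf'c7e'".
With a capturing group present, the delimiter's captured portion is kept in the result list.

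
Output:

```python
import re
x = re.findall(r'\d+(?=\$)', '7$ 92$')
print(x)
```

['7', '92']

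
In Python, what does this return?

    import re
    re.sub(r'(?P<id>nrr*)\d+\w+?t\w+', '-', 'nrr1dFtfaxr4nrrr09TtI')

Each match is replaced by '-'.

'-'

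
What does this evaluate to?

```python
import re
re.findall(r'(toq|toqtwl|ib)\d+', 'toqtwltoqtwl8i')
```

['toqtwl']

Walking the string: at [6:13] match 'toqtwl8', group 1 = 'toqtwl'.
One capturing group, so `findall` returns just the captured substring from the one match — 1 in all.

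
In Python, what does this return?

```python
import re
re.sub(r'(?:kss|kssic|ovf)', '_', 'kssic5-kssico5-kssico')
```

Alternation tries branches left to right and keeps the first one that lets the overall match succeed at that position.
Every occurrence is swapped for '_'.

'_ic5-_ico5-_ico'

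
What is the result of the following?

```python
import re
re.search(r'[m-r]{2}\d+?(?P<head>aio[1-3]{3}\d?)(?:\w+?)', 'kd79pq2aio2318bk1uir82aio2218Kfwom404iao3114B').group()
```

The pattern matches exactly 2 of a character in [m-r], then one or more of a digit (lazy); then the literal 'aio', then exactly 3 of a character in [1-3], then optionally a digit (captured as 'head'); then one or more of a word character (lazy) (non-capturing group).
`search` walks the string left to right and returns the first match it finds.
The match spans [4:15] → 'pq2aio2318b'.
Captured: group 1 = 'aio2318'.

'pq2aio2318b'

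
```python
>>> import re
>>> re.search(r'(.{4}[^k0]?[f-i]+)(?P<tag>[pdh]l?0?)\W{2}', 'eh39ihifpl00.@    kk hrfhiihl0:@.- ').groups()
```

The match spans [18:32] → 'kk hrfhiihl0:@'.
Captured: group 1 = 'kk hrfhii', group 2 = 'hl0'.

('kk hrfhii', 'hl0')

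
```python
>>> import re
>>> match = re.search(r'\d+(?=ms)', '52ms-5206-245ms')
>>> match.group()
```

'52'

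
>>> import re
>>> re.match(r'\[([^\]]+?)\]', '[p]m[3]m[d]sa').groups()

With `match`, the pattern is implicitly anchored at the beginning.
The match spans [0:3] → '[p]'.
Captured: group 1 = 'p'.

('p',)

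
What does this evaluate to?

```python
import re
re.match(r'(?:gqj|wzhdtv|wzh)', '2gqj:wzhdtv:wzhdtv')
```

None

`match` is anchored at position 0; if the pattern doesn't fit there, it returns None.
Here position 0 doesn't satisfy it, so the call returns None.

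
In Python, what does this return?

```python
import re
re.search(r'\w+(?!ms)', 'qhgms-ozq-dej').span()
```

A negative assertion filters positions out without eating any characters.
The match spans [0:5] → 'qhgms'.

(0, 5)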